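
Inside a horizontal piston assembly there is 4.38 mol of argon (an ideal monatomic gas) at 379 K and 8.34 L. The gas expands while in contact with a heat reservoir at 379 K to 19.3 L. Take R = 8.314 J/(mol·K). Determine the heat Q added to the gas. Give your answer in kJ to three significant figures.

Q ≈ 11.6 kJ

Isothermal ⇒ ΔU = 0, so Q = W = nRT ln(V₂/V₁).
Q = (4.38)(8.314)(379) ln(19.3/8.34) = 13801 × 0.839 = 11580 J.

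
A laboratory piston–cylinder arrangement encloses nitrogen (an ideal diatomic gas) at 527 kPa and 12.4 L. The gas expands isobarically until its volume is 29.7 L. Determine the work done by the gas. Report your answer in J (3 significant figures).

Isobaric: W = P ΔV.
W = (527 kPa)(29.7 − 12.4 L) = (527)(17.3) = 9117 J.

W ≈ 9120 J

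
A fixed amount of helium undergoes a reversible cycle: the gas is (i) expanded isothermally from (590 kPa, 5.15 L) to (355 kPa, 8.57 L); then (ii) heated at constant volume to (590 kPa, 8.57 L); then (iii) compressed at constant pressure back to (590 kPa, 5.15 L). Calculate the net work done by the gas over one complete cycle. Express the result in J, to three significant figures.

Leg (i): W = PᵢVᵢ ln(V_f/Vᵢ) = (3038) ln(8.57/5.15) = 1547 J.
Leg (ii): W = 0.
Leg (iii): W = PΔV = (590)(5.15 − 8.57) = -2018 J.
W_net = 1547 − 2018 = -470.4 J.

W_net ≈ -470 J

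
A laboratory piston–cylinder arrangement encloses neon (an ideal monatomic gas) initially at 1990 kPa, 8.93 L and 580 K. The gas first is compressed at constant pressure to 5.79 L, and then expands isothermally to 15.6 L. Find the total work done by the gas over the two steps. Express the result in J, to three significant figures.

W_total ≈ 5170 J

Step 1 (isobaric): W = PΔV = (1990 kPa)(5.79 − 8.93 L) = -6249 J.
After step 1: P = 1990 kPa, V = 5.79 L, T = 376.1 K.
Step 2 (isothermal): W = P₁V₁ ln(V₂/V₁) = (11522) ln(15.6/5.79) = 11420 J.
W_total = -6249 + 11420 = 5171 J.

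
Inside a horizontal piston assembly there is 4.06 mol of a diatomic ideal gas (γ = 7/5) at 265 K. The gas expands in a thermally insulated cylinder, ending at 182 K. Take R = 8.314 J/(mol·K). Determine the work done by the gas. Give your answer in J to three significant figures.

W ≈ 7000 J

Adiabatic ⇒ Q = 0, so W_by = −ΔU = nCᵥ(T₁ − T₂).
Cᵥ = 5R/2 = 20.79 J/(mol·K).
W = (4.06)(20.79)(265 − 182) = 7004 J.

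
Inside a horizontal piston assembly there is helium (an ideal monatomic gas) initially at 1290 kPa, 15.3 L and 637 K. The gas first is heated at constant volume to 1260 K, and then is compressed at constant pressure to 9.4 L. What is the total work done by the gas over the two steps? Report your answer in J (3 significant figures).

W_total ≈ -15100 J

Step 1 (isochoric): W = 0 (constant volume).
After step 1: P = 2552 kPa (V unchanged).
Step 2 (isobaric): W = PΔV = (2552 kPa)(9.4 − 15.3 L) = -15055 J.
W_total = 0 − 15055 = -15055 J.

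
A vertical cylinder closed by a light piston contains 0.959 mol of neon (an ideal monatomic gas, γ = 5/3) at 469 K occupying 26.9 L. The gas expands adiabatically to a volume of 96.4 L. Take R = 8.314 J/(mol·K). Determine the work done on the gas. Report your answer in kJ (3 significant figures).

W ≈ -3.21 kJ

Adiabatic: TV^(γ−1) = const with γ = 5/3.
T₂ = T₁ (V₁/V₂)^(γ−1) = 469 × (26.9/96.4)^0.667 = 469 × 0.427 = 200.3 K.
W_by = nCᵥ(T₁ − T₂) = (0.959)(12.47)(469 − 200.3) = 3214 J.
Work on gas = −W_by = -3214 J.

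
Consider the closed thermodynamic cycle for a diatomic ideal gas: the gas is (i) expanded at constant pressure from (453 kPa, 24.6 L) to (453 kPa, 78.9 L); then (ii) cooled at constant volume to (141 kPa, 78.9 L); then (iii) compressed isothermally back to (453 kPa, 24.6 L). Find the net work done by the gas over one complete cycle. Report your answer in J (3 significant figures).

Leg (i): W = PΔV = (453)(78.9 − 24.6) = 24598 J.
Leg (ii): W = 0.
Leg (iii): W = PᵢVᵢ ln(V_f/Vᵢ) = (11125) ln(24.6/78.9) = -12965 J.
W_net = 24598 − 12965 = 11633 J.

W_net ≈ 11600 J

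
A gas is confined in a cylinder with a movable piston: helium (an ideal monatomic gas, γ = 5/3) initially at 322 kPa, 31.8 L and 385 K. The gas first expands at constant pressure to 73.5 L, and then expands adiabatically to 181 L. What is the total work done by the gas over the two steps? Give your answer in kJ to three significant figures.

Step 1 (isobaric): W = PΔV = (322 kPa)(73.5 − 31.8 L) = 13427 J.
After step 1: P = 322 kPa, V = 73.5 L, T = 889.9 K.
Step 2 (adiabatic): W = (P₁V₁ − P₂V₂)/(γ−1) = (23667 − 12978)/0.667 = 16033 J.
W_total = 13427 + 16033 = 29461 J.

W_total ≈ 29.5 kJ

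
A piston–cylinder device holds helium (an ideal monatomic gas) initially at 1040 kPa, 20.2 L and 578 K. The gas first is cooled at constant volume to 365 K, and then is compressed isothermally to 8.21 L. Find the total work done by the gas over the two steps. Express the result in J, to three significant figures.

W_total ≈ -11900 J

Step 1 (isochoric): W = 0 (constant volume).
After step 1: P = 656.7 kPa (V unchanged).
Step 2 (isothermal): W = P₁V₁ ln(V₂/V₁) = (13266) ln(8.21/20.2) = -11944 J.
W_total = 0 − 11944 = -11944 J.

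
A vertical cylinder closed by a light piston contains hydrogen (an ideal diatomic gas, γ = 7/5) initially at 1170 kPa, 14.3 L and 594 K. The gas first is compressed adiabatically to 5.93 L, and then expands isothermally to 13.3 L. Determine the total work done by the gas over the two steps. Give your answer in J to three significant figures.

W_total ≈ 1560 J

Step 1 (adiabatic): W = (P₁V₁ − P₂V₂)/(γ−1) = (16731 − 23792)/0.4 = -17653 J.
After step 1: P = 4012 kPa, V = 5.93 L, T = 844.7 K.
Step 2 (isothermal): W = P₁V₁ ln(V₂/V₁) = (23792) ln(13.3/5.93) = 19218 J.
W_total = -17653 + 19218 = 1565 J.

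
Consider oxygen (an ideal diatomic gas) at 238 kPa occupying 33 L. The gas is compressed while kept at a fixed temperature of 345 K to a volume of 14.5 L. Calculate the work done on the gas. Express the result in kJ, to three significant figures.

Isothermal: W = nRT ln(V₂/V₁) = P₁V₁ ln(V₂/V₁).
P₁V₁ = (238 kPa)(33 L) = 7854 J.
W = 7854 × ln(14.5/33) = 7854 × -0.8224
W_by_gas = -6459 J; work on gas = −W_by = 6459 J.

W ≈ 6.46 kJ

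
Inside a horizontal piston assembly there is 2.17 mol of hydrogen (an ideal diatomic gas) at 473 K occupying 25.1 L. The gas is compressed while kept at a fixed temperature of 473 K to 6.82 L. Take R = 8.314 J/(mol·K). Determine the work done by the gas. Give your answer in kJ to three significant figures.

W ≈ -11.1 kJ

Isothermal: W = nRT ln(V₂/V₁).
W = (2.17)(8.314)(473) × ln(6.82/25.1)
  = 8534 × -1.303
W_by_gas = -11119 J.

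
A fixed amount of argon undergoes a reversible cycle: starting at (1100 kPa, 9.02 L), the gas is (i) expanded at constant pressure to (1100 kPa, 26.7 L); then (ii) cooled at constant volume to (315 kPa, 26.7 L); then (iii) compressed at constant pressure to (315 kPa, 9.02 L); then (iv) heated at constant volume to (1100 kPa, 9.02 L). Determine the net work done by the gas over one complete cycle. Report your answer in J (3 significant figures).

Constant-volume legs do no work.
W(i) = (1100)(26.7 − 9.02) = 19448 J; W(iii) = (315)(9.02 − 26.7) = -5569 J.
W_net = 19448 − 5569 = 13879 J (the clockwise enclosed area).

W_net ≈ 13900 J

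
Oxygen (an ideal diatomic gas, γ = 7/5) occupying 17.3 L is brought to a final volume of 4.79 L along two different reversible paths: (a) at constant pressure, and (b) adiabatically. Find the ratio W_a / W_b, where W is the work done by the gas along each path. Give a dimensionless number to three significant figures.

W_a / W_b ≈ 0.431

Path (a) isobaric: W = P₁(V₂ − V₁) → W_a/(P₁V₁) = -0.7231.
Path (b) adiabatic: W = P₁V₁(1 − (V₁/V₂)^(γ−1))/(γ−1) → W_b/(P₁V₁) = -1.679.
W_a / W_b = -0.7231 / -1.679 = 0.4308.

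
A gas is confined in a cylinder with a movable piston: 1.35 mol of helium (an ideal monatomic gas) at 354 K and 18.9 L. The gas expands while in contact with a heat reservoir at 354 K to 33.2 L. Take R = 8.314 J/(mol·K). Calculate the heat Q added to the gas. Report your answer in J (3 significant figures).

Isothermal ⇒ ΔU = 0, so Q = W = nRT ln(V₂/V₁).
Q = (1.35)(8.314)(354) ln(33.2/18.9) = 3973 × 0.5634 = 2238 J.

Q ≈ 2240 J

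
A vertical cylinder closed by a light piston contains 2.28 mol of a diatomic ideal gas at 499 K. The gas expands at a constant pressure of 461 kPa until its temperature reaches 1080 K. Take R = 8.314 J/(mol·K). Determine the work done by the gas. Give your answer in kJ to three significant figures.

Isobaric: W = P ΔV = nR ΔT.
W = (2.28)(8.314)(1080 − 499) = 11013 J.

W ≈ 11.0 kJ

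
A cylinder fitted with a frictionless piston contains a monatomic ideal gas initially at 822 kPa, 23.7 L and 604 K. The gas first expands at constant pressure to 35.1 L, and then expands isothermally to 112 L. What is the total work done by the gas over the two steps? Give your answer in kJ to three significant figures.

W_total ≈ 42.8 kJ

Step 1 (isobaric): W = PΔV = (822 kPa)(35.1 − 23.7 L) = 9371 J.
After step 1: P = 822 kPa, V = 35.1 L, T = 894.5 K.
Step 2 (isothermal): W = P₁V₁ ln(V₂/V₁) = (28852) ln(112/35.1) = 33477 J.
W_total = 9371 + 33477 = 42848 J.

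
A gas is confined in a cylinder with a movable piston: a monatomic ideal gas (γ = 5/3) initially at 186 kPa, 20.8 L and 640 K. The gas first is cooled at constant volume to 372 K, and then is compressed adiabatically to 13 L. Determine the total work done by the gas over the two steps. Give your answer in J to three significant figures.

W_total ≈ -1240 J

Step 1 (isochoric): W = 0 (constant volume).
After step 1: P = 108.1 kPa (V unchanged).
Step 2 (adiabatic): W = (P₁V₁ − P₂V₂)/(γ−1) = (2249 − 3076)/0.667 = -1241 J.
W_total = 0 − 1241 = -1241 J.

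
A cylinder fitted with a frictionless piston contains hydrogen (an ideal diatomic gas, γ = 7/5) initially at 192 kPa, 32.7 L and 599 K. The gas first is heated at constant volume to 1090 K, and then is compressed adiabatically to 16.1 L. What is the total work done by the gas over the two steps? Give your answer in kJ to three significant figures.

W_total ≈ -9.36 kJ

Step 1 (isochoric): W = 0 (constant volume).
After step 1: P = 349.4 kPa (V unchanged).
Step 2 (adiabatic): W = (P₁V₁ − P₂V₂)/(γ−1) = (11425 − 15168)/0.4 = -9359 J.
W_total = 0 − 9359 = -9359 J.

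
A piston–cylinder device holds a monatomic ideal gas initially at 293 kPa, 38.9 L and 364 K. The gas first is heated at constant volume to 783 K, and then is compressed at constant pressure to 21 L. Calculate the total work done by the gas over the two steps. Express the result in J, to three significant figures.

W_total ≈ -11300 J

Step 1 (isochoric): W = 0 (constant volume).
After step 1: P = 630.3 kPa (V unchanged).
Step 2 (isobaric): W = PΔV = (630.3 kPa)(21 − 38.9 L) = -11282 J.
W_total = 0 − 11282 = -11282 J.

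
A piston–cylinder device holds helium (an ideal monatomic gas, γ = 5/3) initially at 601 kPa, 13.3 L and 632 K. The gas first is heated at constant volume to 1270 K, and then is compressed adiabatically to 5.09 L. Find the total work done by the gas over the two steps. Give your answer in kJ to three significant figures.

Step 1 (isochoric): W = 0 (constant volume).
After step 1: P = 1208 kPa (V unchanged).
Step 2 (adiabatic): W = (P₁V₁ − P₂V₂)/(γ−1) = (16062 − 30472)/0.667 = -21614 J.
W_total = 0 − 21614 = -21614 J.

W_total ≈ -21.6 kJ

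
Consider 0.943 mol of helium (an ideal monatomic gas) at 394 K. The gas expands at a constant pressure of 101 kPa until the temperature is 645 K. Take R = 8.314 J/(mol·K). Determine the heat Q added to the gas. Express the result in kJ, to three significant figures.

Q ≈ 4.92 kJ

Isobaric: W = nRΔT = (0.943)(8.314)(251) = 1968 J.
ΔU = nCᵥΔT with Cᵥ = 3R/2: ΔU = (0.943)(12.47)(251) = 2952 J.
Q = ΔU + W = 2952 + 1968 = 4920 J.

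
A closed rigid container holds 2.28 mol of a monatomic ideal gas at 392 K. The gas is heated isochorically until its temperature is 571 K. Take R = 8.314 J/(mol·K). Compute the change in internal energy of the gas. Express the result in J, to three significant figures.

ΔU ≈ 5090 J

Constant volume ⇒ W = 0, so Q = ΔU = nCᵥΔT with Cᵥ = 3R/2 = 12.47 J/(mol·K).
ΔU = (2.28)(12.47)(571 − 392) = 5090 J.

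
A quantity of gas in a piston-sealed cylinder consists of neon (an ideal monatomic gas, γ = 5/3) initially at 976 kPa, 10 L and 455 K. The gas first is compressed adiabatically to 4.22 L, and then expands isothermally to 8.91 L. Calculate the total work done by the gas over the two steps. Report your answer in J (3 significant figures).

Step 1 (adiabatic): W = (P₁V₁ − P₂V₂)/(γ−1) = (9760 − 17348)/0.667 = -11382 J.
After step 1: P = 4111 kPa, V = 4.22 L, T = 808.7 K.
Step 2 (isothermal): W = P₁V₁ ln(V₂/V₁) = (17348) ln(8.91/4.22) = 12965 J.
W_total = -11382 + 12965 = 1583 J.

W_total ≈ 1580 J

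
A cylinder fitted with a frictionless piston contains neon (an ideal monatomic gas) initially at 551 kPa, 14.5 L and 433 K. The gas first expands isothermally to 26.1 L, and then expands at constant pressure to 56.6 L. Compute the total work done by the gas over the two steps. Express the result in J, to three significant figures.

W_total ≈ 14000 J

Step 1 (isothermal): W = P₁V₁ ln(V₂/V₁) = (7990) ln(26.1/14.5) = 4696 J.
After step 1: P = 306.1 kPa, V = 26.1 L, T = 433 K.
Step 2 (isobaric): W = PΔV = (306.1 kPa)(56.6 − 26.1 L) = 9336 J.
W_total = 4696 + 9336 = 14033 J.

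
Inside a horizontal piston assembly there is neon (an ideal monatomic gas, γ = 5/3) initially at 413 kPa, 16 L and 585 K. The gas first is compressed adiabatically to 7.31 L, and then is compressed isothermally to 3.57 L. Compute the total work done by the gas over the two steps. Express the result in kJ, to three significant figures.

Step 1 (adiabatic): W = (P₁V₁ − P₂V₂)/(γ−1) = (6608 − 11140)/0.667 = -6797 J.
After step 1: P = 1524 kPa, V = 7.31 L, T = 986.2 K.
Step 2 (isothermal): W = P₁V₁ ln(V₂/V₁) = (11140) ln(3.57/7.31) = -7984 J.
W_total = -6797 − 7984 = -14781 J.

W_total ≈ -14.8 kJ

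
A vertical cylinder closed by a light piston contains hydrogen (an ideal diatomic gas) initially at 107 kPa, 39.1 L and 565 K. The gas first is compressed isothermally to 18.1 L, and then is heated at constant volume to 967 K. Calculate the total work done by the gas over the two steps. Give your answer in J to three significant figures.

W_total ≈ -3220 J

Step 1 (isothermal): W = P₁V₁ ln(V₂/V₁) = (4184) ln(18.1/39.1) = -3222 J.
Step 2 (isochoric): W = 0 (constant volume).
W_total = -3222 + 0 = -3222 J.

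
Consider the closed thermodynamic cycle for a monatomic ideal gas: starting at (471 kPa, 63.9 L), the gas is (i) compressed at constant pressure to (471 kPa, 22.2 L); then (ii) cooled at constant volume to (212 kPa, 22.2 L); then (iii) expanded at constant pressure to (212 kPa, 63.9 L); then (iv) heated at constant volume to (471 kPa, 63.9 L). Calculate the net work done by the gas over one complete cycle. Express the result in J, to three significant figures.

Constant-volume legs do no work.
W(i) = (471)(22.2 − 63.9) = -19641 J; W(iii) = (212)(63.9 − 22.2) = 8840 J.
W_net = -19641 + 8840 = -10800 J (the counter-clockwise enclosed area).

W_net ≈ -10800 J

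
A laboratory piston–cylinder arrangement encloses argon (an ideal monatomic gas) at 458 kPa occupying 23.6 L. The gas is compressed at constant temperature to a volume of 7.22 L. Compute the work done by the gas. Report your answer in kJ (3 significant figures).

Isothermal: W = nRT ln(V₂/V₁) = P₁V₁ ln(V₂/V₁).
P₁V₁ = (458 kPa)(23.6 L) = 10809 J.
W = 10809 × ln(7.22/23.6) = 10809 × -1.184
W_by_gas = -12802 J.

W ≈ -12.8 kJ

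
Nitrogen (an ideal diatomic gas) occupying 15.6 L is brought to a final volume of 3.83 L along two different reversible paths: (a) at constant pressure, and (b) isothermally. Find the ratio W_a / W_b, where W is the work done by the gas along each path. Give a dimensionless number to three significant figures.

Path (a) isobaric: W = P₁(V₂ − V₁) → W_a/(P₁V₁) = -0.7545.
Path (b) isothermal: W = P₁V₁ ln(V₂/V₁) → W_b/(P₁V₁) = -1.404.
W_a / W_b = -0.7545 / -1.404 = 0.5372.

W_a / W_b ≈ 0.537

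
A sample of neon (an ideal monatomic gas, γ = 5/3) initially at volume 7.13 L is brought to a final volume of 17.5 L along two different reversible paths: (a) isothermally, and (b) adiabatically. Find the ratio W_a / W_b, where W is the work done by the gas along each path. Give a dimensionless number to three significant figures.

W_a / W_b ≈ 1.33

Path (a) isothermal: W = P₁V₁ ln(V₂/V₁) → W_a/(P₁V₁) = 0.8979.
Path (b) adiabatic: W = P₁V₁(1 − (V₁/V₂)^(γ−1))/(γ−1) → W_b/(P₁V₁) = 0.6756.
W_a / W_b = 0.8979 / 0.6756 = 1.329.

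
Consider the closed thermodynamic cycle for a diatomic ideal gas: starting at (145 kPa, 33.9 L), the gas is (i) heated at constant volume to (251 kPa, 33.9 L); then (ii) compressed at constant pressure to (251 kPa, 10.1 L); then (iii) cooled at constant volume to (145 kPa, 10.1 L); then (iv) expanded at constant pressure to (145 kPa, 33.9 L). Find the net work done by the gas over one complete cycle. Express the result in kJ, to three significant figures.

W_net ≈ -2.52 kJ

Constant-volume legs do no work.
W(ii) = (251)(10.1 − 33.9) = -5974 J; W(iv) = (145)(33.9 − 10.1) = 3451 J.
W_net = -5974 + 3451 = -2523 J (the counter-clockwise enclosed area).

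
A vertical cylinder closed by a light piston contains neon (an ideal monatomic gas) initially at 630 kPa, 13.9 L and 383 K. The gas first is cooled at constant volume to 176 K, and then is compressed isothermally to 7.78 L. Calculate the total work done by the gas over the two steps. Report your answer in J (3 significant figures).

Step 1 (isochoric): W = 0 (constant volume).
After step 1: P = 289.5 kPa (V unchanged).
Step 2 (isothermal): W = P₁V₁ ln(V₂/V₁) = (4024) ln(7.78/13.9) = -2335 J.
W_total = 0 − 2335 = -2335 J.

W_total ≈ -2340 J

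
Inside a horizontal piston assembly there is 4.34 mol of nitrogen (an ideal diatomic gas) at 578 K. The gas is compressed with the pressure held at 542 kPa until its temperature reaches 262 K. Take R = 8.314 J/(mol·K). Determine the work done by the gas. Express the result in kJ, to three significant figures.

W ≈ -11.4 kJ

Isobaric: W = P ΔV = nR ΔT.
W = (4.34)(8.314)(262 − 578) = -11402 J.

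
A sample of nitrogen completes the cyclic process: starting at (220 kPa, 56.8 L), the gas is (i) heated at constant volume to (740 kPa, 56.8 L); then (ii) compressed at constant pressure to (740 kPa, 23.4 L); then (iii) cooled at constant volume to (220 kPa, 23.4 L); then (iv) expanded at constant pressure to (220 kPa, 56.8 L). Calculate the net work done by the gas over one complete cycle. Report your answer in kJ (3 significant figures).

Constant-volume legs do no work.
W(ii) = (740)(23.4 − 56.8) = -24716 J; W(iv) = (220)(56.8 − 23.4) = 7348 J.
W_net = -24716 + 7348 = -17368 J (the counter-clockwise enclosed area).

W_net ≈ -17.4 kJ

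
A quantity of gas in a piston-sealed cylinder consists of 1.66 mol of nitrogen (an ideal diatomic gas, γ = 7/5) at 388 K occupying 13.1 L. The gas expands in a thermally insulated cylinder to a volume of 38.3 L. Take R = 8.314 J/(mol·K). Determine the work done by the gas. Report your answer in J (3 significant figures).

Adiabatic: TV^(γ−1) = const with γ = 7/5.
T₂ = T₁ (V₁/V₂)^(γ−1) = 388 × (13.1/38.3)^0.4 = 388 × 0.6511 = 252.6 K.
W_by = nCᵥ(T₁ − T₂) = (1.66)(20.79)(388 − 252.6) = 4671 J.

W ≈ 4670 J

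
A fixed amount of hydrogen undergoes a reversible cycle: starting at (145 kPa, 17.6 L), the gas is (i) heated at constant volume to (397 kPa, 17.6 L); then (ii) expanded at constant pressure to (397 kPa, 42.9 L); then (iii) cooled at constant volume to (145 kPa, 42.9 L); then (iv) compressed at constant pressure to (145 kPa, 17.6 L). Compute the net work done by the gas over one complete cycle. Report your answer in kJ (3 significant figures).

W_net ≈ 6.38 kJ

Constant-volume legs do no work.
W(ii) = (397)(42.9 − 17.6) = 10044 J; W(iv) = (145)(17.6 − 42.9) = -3668 J.
W_net = 10044 − 3668 = 6376 J (the clockwise enclosed area).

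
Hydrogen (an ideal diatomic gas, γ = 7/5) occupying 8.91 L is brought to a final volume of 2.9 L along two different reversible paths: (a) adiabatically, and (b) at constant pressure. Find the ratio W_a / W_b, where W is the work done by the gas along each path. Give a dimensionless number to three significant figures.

W_a / W_b ≈ 2.10

Path (a) adiabatic: W = P₁V₁(1 − (V₁/V₂)^(γ−1))/(γ−1) → W_a/(P₁V₁) = -1.417.
Path (b) isobaric: W = P₁(V₂ − V₁) → W_b/(P₁V₁) = -0.6745.
W_a / W_b = -1.417 / -0.6745 = 2.1.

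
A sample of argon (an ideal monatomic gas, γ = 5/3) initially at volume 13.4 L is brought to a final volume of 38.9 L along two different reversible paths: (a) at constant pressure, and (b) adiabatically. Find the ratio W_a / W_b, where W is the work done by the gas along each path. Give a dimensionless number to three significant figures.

Path (a) isobaric: W = P₁(V₂ − V₁) → W_a/(P₁V₁) = 1.903.
Path (b) adiabatic: W = P₁V₁(1 − (V₁/V₂)^(γ−1))/(γ−1) → W_b/(P₁V₁) = 0.7629.
W_a / W_b = 1.903 / 0.7629 = 2.494.

W_a / W_b ≈ 2.49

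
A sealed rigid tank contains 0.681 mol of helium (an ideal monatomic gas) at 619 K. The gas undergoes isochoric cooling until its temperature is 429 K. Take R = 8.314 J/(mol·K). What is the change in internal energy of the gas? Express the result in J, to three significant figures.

Constant volume ⇒ W = 0, so Q = ΔU = nCᵥΔT with Cᵥ = 3R/2 = 12.47 J/(mol·K).
ΔU = (0.681)(12.47)(429 − 619) = -1614 J.

ΔU ≈ -1610 J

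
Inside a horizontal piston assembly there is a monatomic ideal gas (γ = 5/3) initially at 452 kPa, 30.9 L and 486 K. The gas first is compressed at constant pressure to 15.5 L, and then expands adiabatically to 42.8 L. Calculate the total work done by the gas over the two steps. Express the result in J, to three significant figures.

Step 1 (isobaric): W = PΔV = (452 kPa)(15.5 − 30.9 L) = -6961 J.
After step 1: P = 452 kPa, V = 15.5 L, T = 243.8 K.
Step 2 (adiabatic): W = (P₁V₁ − P₂V₂)/(γ−1) = (7006 − 3560)/0.667 = 5170 J.
W_total = -6961 + 5170 = -1791 J.

W_total ≈ -1790 J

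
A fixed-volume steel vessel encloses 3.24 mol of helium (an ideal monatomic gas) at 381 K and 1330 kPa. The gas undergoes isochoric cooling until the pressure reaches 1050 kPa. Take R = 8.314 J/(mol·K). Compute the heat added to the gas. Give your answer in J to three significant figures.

Constant volume ⇒ W = 0, so Q = ΔU = nCᵥΔT with Cᵥ = 3R/2 = 12.47 J/(mol·K).
At constant V, T₂/T₁ = P₂/P₁ ⇒ ΔT = T₁(P₂/P₁ − 1) = 381·(1050/1330 − 1) = -80.21 K.
ΔU = (3.24)(12.47)(-80.21) = -3241 J.

Q ≈ -3240 J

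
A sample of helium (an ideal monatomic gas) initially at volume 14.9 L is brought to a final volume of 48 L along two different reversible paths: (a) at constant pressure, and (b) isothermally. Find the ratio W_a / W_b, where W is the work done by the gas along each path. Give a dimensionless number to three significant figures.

Path (a) isobaric: W = P₁(V₂ − V₁) → W_a/(P₁V₁) = 2.221.
Path (b) isothermal: W = P₁V₁ ln(V₂/V₁) → W_b/(P₁V₁) = 1.17.
W_a / W_b = 2.221 / 1.17 = 1.899.

W_a / W_b ≈ 1.90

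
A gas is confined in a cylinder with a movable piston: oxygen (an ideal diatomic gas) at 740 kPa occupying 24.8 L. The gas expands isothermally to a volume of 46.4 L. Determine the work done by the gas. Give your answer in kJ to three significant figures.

W ≈ 11.5 kJ

Isothermal: W = nRT ln(V₂/V₁) = P₁V₁ ln(V₂/V₁).
P₁V₁ = (740 kPa)(24.8 L) = 18352 J.
W = 18352 × ln(46.4/24.8) = 18352 × 0.6265
W_by_gas = 11497 J.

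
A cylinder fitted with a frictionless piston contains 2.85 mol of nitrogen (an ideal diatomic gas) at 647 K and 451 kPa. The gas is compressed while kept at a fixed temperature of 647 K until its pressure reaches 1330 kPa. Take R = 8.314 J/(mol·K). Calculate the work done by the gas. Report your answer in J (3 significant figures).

W ≈ -16600 J

Isothermal process: W = nRT ln(V₂/V₁) = nRT ln(P₁/P₂).
W = (2.85)(8.314)(647) × ln(451/1330)
  = 15331 × ln(0.3391) = 15331 × -1.081
W_by_gas = -16580 J.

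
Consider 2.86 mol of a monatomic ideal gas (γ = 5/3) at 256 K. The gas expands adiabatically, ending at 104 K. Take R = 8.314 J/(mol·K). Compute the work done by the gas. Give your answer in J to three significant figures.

W ≈ 5420 J

Adiabatic ⇒ Q = 0, so W_by = −ΔU = nCᵥ(T₁ − T₂).
Cᵥ = 3R/2 = 12.47 J/(mol·K).
W = (2.86)(12.47)(256 − 104) = 5421 J.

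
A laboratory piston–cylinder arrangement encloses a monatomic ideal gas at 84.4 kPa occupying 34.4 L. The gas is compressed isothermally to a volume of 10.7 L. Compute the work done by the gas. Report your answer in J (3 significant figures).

W ≈ -3390 J

Isothermal: W = nRT ln(V₂/V₁) = P₁V₁ ln(V₂/V₁).
P₁V₁ = (84.4 kPa)(34.4 L) = 2903 J.
W = 2903 × ln(10.7/34.4) = 2903 × -1.168
W_by_gas = -3391 J.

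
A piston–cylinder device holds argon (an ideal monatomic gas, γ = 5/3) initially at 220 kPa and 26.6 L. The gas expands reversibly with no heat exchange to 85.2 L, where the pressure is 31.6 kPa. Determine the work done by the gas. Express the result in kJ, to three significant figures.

W ≈ 4.74 kJ

Adiabatic: W = (P₁V₁ − P₂V₂)/(γ − 1) with γ = 5/3.
P₁V₁ = 5852 J, P₂V₂ = 2692 J.
W = (5852 − 2692) / 0.6667 = 4740 J.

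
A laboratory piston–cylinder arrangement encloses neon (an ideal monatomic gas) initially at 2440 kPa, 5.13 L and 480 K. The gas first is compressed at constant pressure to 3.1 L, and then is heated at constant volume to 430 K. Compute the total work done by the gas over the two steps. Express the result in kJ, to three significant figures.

W_total ≈ -4.95 kJ

Step 1 (isobaric): W = PΔV = (2440 kPa)(3.1 − 5.13 L) = -4953 J.
Step 2 (isochoric): W = 0 (constant volume).
W_total = -4953 + 0 = -4953 J.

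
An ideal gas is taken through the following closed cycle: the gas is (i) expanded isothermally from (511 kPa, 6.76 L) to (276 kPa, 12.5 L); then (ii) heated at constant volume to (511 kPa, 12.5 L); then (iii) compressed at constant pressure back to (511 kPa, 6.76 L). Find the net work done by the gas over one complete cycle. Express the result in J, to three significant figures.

Leg (i): W = PᵢVᵢ ln(V_f/Vᵢ) = (3454) ln(12.5/6.76) = 2123 J.
Leg (ii): W = 0.
Leg (iii): W = PΔV = (511)(6.76 − 12.5) = -2933 J.
W_net = 2123 − 2933 = -809.7 J.

W_net ≈ -810 J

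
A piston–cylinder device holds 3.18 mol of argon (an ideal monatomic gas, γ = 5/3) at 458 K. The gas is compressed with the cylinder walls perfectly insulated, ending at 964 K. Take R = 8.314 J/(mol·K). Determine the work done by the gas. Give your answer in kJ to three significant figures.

W ≈ -20.1 kJ

Adiabatic ⇒ Q = 0, so W_by = −ΔU = nCᵥ(T₁ − T₂).
Cᵥ = 3R/2 = 12.47 J/(mol·K).
W = (3.18)(12.47)(458 − 964) = -20067 J.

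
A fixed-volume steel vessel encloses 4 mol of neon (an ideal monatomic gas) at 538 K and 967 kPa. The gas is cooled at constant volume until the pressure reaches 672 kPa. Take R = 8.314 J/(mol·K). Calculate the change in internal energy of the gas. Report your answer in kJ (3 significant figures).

ΔU ≈ -8.19 kJ

Constant volume ⇒ W = 0, so Q = ΔU = nCᵥΔT with Cᵥ = 3R/2 = 12.47 J/(mol·K).
At constant V, T₂/T₁ = P₂/P₁ ⇒ ΔT = T₁(P₂/P₁ − 1) = 538·(672/967 − 1) = -164.1 K.
ΔU = (4)(12.47)(-164.1) = -8187 J.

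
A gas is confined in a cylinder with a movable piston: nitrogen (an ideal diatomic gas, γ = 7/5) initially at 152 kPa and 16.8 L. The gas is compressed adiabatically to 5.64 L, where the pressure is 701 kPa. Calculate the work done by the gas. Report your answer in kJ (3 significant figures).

W ≈ -3.50 kJ

Adiabatic: W = (P₁V₁ − P₂V₂)/(γ − 1) with γ = 7/5.
P₁V₁ = 2554 J, P₂V₂ = 3954 J.
W = (2554 − 3954) / 0.4 = -3500 J.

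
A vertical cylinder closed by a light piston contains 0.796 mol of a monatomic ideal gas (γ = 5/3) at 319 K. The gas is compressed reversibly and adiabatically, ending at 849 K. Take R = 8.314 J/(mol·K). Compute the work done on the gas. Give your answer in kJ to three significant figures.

W ≈ 5.26 kJ

Adiabatic ⇒ Q = 0, so W_by = −ΔU = nCᵥ(T₁ − T₂).
Cᵥ = 3R/2 = 12.47 J/(mol·K).
W = (0.796)(12.47)(319 − 849) = -5261 J.
Work on gas = −W_by = 5261 J.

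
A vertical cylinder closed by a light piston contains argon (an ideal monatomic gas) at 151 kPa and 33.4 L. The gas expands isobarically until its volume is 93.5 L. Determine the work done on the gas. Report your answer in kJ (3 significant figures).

W ≈ -9.08 kJ

Isobaric: W = P ΔV.
W = (151 kPa)(93.5 − 33.4 L) = (151)(60.1) = 9075 J.
Work on gas = −W_by = -9075 J.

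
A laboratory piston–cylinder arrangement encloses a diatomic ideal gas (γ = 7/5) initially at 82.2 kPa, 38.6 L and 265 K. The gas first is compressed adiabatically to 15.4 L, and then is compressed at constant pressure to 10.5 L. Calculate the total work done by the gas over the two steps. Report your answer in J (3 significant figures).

W_total ≈ -4980 J

Step 1 (adiabatic): W = (P₁V₁ − P₂V₂)/(γ−1) = (3173 − 4582)/0.4 = -3524 J.
After step 1: P = 297.6 kPa, V = 15.4 L, T = 382.7 K.
Step 2 (isobaric): W = PΔV = (297.6 kPa)(10.5 − 15.4 L) = -1458 J.
W_total = -3524 − 1458 = -4982 J.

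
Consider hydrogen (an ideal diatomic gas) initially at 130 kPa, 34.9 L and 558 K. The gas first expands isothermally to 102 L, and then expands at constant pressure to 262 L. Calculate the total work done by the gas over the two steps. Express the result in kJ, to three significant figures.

W_total ≈ 12.0 kJ

Step 1 (isothermal): W = P₁V₁ ln(V₂/V₁) = (4537) ln(102/34.9) = 4866 J.
After step 1: P = 44.48 kPa, V = 102 L, T = 558 K.
Step 2 (isobaric): W = PΔV = (44.48 kPa)(262 − 102 L) = 7117 J.
W_total = 4866 + 7117 = 11983 J.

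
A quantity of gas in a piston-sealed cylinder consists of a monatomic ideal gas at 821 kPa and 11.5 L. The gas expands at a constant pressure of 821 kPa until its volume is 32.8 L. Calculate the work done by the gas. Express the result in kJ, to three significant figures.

Isobaric: W = P ΔV.
W = (821 kPa)(32.8 − 11.5 L) = (821)(21.3) = 17487 J.

W ≈ 17.5 kJ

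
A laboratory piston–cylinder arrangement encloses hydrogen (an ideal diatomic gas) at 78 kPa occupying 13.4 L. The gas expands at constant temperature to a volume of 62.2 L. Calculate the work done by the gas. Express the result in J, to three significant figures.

Isothermal: W = nRT ln(V₂/V₁) = P₁V₁ ln(V₂/V₁).
P₁V₁ = (78 kPa)(13.4 L) = 1045 J.
W = 1045 × ln(62.2/13.4) = 1045 × 1.535
W_by_gas = 1604 J.

W ≈ 1600 J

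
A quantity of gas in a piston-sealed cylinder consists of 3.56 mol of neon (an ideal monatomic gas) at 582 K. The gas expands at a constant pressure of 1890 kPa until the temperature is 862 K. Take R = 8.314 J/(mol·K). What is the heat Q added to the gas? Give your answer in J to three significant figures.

Q ≈ 20700 J

Isobaric: W = nRΔT = (3.56)(8.314)(280) = 8287 J.
ΔU = nCᵥΔT with Cᵥ = 3R/2: ΔU = (3.56)(12.47)(280) = 12431 J.
Q = ΔU + W = 12431 + 8287 = 20718 J.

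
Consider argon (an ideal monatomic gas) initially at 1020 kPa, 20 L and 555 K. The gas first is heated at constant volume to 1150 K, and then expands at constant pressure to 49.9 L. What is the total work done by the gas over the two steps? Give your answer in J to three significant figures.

W_total ≈ 63200 J

Step 1 (isochoric): W = 0 (constant volume).
After step 1: P = 2114 kPa (V unchanged).
Step 2 (isobaric): W = PΔV = (2114 kPa)(49.9 − 20 L) = 63194 J.
W_total = 0 + 63194 = 63194 J.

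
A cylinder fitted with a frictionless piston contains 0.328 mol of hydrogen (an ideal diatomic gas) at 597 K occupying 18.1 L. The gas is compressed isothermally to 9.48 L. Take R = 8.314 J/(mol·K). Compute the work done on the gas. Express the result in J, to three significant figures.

Isothermal: W = nRT ln(V₂/V₁).
W = (0.328)(8.314)(597) × ln(9.48/18.1)
  = 1628 × -0.6467
W_by_gas = -1053 J; work on gas = −W_by = 1053 J.

W ≈ 1050 J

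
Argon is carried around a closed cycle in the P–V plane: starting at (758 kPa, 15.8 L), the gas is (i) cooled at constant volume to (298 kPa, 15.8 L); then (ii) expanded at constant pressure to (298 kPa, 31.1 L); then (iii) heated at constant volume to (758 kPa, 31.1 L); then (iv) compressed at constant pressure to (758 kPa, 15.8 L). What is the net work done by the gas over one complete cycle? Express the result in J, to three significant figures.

W_net ≈ -7040 J

Constant-volume legs do no work.
W(ii) = (298)(31.1 − 15.8) = 4559 J; W(iv) = (758)(15.8 − 31.1) = -11597 J.
W_net = 4559 − 11597 = -7038 J (the counter-clockwise enclosed area).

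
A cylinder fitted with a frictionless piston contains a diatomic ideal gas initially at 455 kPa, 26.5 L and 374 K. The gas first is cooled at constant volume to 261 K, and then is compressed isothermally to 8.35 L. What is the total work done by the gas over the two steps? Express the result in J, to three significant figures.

Step 1 (isochoric): W = 0 (constant volume).
After step 1: P = 317.5 kPa (V unchanged).
Step 2 (isothermal): W = P₁V₁ ln(V₂/V₁) = (8414) ln(8.35/26.5) = -9718 J.
W_total = 0 − 9718 = -9718 J.

W_total ≈ -9720 J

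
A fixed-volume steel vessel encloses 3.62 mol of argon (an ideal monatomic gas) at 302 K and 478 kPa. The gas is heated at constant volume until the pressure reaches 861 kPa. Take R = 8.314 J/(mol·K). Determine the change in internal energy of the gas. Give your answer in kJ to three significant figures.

ΔU ≈ 10.9 kJ

Constant volume ⇒ W = 0, so Q = ΔU = nCᵥΔT with Cᵥ = 3R/2 = 12.47 J/(mol·K).
At constant V, T₂/T₁ = P₂/P₁ ⇒ ΔT = T₁(P₂/P₁ − 1) = 302·(861/478 − 1) = 242 K.
ΔU = (3.62)(12.47)(242) = 10924 J.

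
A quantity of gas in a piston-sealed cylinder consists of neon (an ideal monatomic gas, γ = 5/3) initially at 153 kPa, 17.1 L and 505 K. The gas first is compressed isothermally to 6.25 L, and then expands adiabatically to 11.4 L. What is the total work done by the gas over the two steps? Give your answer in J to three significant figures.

W_total ≈ -1340 J

Step 1 (isothermal): W = P₁V₁ ln(V₂/V₁) = (2616) ln(6.25/17.1) = -2633 J.
After step 1: P = 418.6 kPa, V = 6.25 L, T = 505 K.
Step 2 (adiabatic): W = (P₁V₁ − P₂V₂)/(γ−1) = (2616 − 1753)/0.667 = 1296 J.
W_total = -2633 + 1296 = -1338 J.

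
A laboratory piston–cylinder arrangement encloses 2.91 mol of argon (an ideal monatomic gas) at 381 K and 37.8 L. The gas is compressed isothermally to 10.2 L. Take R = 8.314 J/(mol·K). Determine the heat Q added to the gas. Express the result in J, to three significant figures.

Q ≈ -12100 J

Isothermal ⇒ ΔU = 0, so Q = W = nRT ln(V₂/V₁).
Q = (2.91)(8.314)(381) ln(10.2/37.8) = 9218 × -1.31 = -12075 J.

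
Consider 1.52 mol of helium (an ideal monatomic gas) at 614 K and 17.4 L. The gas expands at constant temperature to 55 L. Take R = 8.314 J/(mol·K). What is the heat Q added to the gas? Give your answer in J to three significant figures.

Isothermal ⇒ ΔU = 0, so Q = W = nRT ln(V₂/V₁).
Q = (1.52)(8.314)(614) ln(55/17.4) = 7759 × 1.151 = 8930 J.

Q ≈ 8930 J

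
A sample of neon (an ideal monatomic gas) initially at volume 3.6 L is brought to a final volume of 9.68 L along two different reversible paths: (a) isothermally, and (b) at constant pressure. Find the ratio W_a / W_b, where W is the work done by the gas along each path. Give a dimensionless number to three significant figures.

Path (a) isothermal: W = P₁V₁ ln(V₂/V₁) → W_a/(P₁V₁) = 0.9891.
Path (b) isobaric: W = P₁(V₂ − V₁) → W_b/(P₁V₁) = 1.689.
W_a / W_b = 0.9891 / 1.689 = 0.5857.

W_a / W_b ≈ 0.586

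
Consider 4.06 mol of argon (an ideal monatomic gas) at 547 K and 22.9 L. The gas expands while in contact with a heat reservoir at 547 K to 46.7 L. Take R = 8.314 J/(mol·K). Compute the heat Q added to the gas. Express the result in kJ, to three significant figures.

Q ≈ 13.2 kJ

Isothermal ⇒ ΔU = 0, so Q = W = nRT ln(V₂/V₁).
Q = (4.06)(8.314)(547) ln(46.7/22.9) = 18464 × 0.7126 = 13158 J.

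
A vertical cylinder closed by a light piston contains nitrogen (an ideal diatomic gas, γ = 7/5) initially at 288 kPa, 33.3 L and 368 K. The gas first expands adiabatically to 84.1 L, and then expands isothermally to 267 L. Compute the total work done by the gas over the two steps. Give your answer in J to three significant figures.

Step 1 (adiabatic): W = (P₁V₁ − P₂V₂)/(γ−1) = (9590 − 6621)/0.4 = 7425 J.
After step 1: P = 78.72 kPa, V = 84.1 L, T = 254 K.
Step 2 (isothermal): W = P₁V₁ ln(V₂/V₁) = (6621) ln(267/84.1) = 7648 J.
W_total = 7425 + 7648 = 15073 J.

W_total ≈ 15100 J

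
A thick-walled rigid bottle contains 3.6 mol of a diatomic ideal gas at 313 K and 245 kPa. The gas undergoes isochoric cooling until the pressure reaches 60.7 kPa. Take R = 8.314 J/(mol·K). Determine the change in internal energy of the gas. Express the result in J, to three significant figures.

Constant volume ⇒ W = 0, so Q = ΔU = nCᵥΔT with Cᵥ = 5R/2 = 20.79 J/(mol·K).
At constant V, T₂/T₁ = P₂/P₁ ⇒ ΔT = T₁(P₂/P₁ − 1) = 313·(60.7/245 − 1) = -235.5 K.
ΔU = (3.6)(20.79)(-235.5) = -17618 J.

ΔU ≈ -17600 J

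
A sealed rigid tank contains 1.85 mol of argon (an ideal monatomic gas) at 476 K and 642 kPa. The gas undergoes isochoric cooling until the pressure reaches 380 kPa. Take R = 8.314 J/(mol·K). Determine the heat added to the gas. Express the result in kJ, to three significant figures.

Constant volume ⇒ W = 0, so Q = ΔU = nCᵥΔT with Cᵥ = 3R/2 = 12.47 J/(mol·K).
At constant V, T₂/T₁ = P₂/P₁ ⇒ ΔT = T₁(P₂/P₁ − 1) = 476·(380/642 − 1) = -194.3 K.
ΔU = (1.85)(12.47)(-194.3) = -4482 J.

Q ≈ -4.48 kJ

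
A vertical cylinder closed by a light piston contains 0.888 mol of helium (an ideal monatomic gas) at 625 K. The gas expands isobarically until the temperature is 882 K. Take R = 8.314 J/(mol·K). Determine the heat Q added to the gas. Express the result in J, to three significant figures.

Q ≈ 4740 J

Isobaric: W = nRΔT = (0.888)(8.314)(257) = 1897 J.
ΔU = nCᵥΔT with Cᵥ = 3R/2: ΔU = (0.888)(12.47)(257) = 2846 J.
Q = ΔU + W = 2846 + 1897 = 4743 J.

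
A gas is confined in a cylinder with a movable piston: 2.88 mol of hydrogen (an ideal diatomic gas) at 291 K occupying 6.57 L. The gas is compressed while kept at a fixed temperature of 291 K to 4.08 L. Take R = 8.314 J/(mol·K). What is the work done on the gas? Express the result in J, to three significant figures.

W ≈ 3320 J

Isothermal: W = nRT ln(V₂/V₁).
W = (2.88)(8.314)(291) × ln(4.08/6.57)
  = 6968 × -0.4764
W_by_gas = -3320 J; work on gas = −W_by = 3320 J.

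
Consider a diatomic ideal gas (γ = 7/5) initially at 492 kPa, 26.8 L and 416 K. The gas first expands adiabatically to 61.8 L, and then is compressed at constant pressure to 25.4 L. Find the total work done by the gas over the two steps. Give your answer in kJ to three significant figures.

W_total ≈ 3.80 kJ

Step 1 (adiabatic): W = (P₁V₁ − P₂V₂)/(γ−1) = (13186 − 9440)/0.4 = 9365 J.
After step 1: P = 152.7 kPa, V = 61.8 L, T = 297.8 K.
Step 2 (isobaric): W = PΔV = (152.7 kPa)(25.4 − 61.8 L) = -5560 J.
W_total = 9365 − 5560 = 3805 J.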